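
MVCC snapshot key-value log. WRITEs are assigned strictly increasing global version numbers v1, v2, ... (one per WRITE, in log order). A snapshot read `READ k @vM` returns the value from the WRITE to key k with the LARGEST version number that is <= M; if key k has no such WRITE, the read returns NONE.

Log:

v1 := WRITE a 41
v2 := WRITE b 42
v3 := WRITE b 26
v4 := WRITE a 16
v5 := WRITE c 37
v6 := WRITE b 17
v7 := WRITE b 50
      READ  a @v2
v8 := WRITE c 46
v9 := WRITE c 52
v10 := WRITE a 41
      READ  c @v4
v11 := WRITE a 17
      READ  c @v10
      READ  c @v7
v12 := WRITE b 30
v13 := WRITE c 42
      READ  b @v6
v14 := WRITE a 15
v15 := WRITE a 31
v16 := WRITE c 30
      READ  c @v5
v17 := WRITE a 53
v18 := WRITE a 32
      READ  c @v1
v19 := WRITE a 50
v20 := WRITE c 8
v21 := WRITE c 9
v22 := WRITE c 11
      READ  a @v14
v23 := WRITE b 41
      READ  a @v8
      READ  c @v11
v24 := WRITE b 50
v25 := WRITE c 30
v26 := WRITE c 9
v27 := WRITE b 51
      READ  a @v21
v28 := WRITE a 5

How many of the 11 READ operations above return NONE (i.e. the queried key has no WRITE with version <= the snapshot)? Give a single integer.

Answer: 2

Derivation:
v1: WRITE a=41  (a history now [(1, 41)])
v2: WRITE b=42  (b history now [(2, 42)])
v3: WRITE b=26  (b history now [(2, 42), (3, 26)])
v4: WRITE a=16  (a history now [(1, 41), (4, 16)])
v5: WRITE c=37  (c history now [(5, 37)])
v6: WRITE b=17  (b history now [(2, 42), (3, 26), (6, 17)])
v7: WRITE b=50  (b history now [(2, 42), (3, 26), (6, 17), (7, 50)])
READ a @v2: history=[(1, 41), (4, 16)] -> pick v1 -> 41
v8: WRITE c=46  (c history now [(5, 37), (8, 46)])
v9: WRITE c=52  (c history now [(5, 37), (8, 46), (9, 52)])
v10: WRITE a=41  (a history now [(1, 41), (4, 16), (10, 41)])
READ c @v4: history=[(5, 37), (8, 46), (9, 52)] -> no version <= 4 -> NONE
v11: WRITE a=17  (a history now [(1, 41), (4, 16), (10, 41), (11, 17)])
READ c @v10: history=[(5, 37), (8, 46), (9, 52)] -> pick v9 -> 52
READ c @v7: history=[(5, 37), (8, 46), (9, 52)] -> pick v5 -> 37
v12: WRITE b=30  (b history now [(2, 42), (3, 26), (6, 17), (7, 50), (12, 30)])
v13: WRITE c=42  (c history now [(5, 37), (8, 46), (9, 52), (13, 42)])
READ b @v6: history=[(2, 42), (3, 26), (6, 17), (7, 50), (12, 30)] -> pick v6 -> 17
v14: WRITE a=15  (a history now [(1, 41), (4, 16), (10, 41), (11, 17), (14, 15)])
v15: WRITE a=31  (a history now [(1, 41), (4, 16), (10, 41), (11, 17), (14, 15), (15, 31)])
v16: WRITE c=30  (c history now [(5, 37), (8, 46), (9, 52), (13, 42), (16, 30)])
READ c @v5: history=[(5, 37), (8, 46), (9, 52), (13, 42), (16, 30)] -> pick v5 -> 37
v17: WRITE a=53  (a history now [(1, 41), (4, 16), (10, 41), (11, 17), (14, 15), (15, 31), (17, 53)])
v18: WRITE a=32  (a history now [(1, 41), (4, 16), (10, 41), (11, 17), (14, 15), (15, 31), (17, 53), (18, 32)])
READ c @v1: history=[(5, 37), (8, 46), (9, 52), (13, 42), (16, 30)] -> no version <= 1 -> NONE
v19: WRITE a=50  (a history now [(1, 41), (4, 16), (10, 41), (11, 17), (14, 15), (15, 31), (17, 53), (18, 32), (19, 50)])
v20: WRITE c=8  (c history now [(5, 37), (8, 46), (9, 52), (13, 42), (16, 30), (20, 8)])
v21: WRITE c=9  (c history now [(5, 37), (8, 46), (9, 52), (13, 42), (16, 30), (20, 8), (21, 9)])
v22: WRITE c=11  (c history now [(5, 37), (8, 46), (9, 52), (13, 42), (16, 30), (20, 8), (21, 9), (22, 11)])
READ a @v14: history=[(1, 41), (4, 16), (10, 41), (11, 17), (14, 15), (15, 31), (17, 53), (18, 32), (19, 50)] -> pick v14 -> 15
v23: WRITE b=41  (b history now [(2, 42), (3, 26), (6, 17), (7, 50), (12, 30), (23, 41)])
READ a @v8: history=[(1, 41), (4, 16), (10, 41), (11, 17), (14, 15), (15, 31), (17, 53), (18, 32), (19, 50)] -> pick v4 -> 16
READ c @v11: history=[(5, 37), (8, 46), (9, 52), (13, 42), (16, 30), (20, 8), (21, 9), (22, 11)] -> pick v9 -> 52
v24: WRITE b=50  (b history now [(2, 42), (3, 26), (6, 17), (7, 50), (12, 30), (23, 41), (24, 50)])
v25: WRITE c=30  (c history now [(5, 37), (8, 46), (9, 52), (13, 42), (16, 30), (20, 8), (21, 9), (22, 11), (25, 30)])
v26: WRITE c=9  (c history now [(5, 37), (8, 46), (9, 52), (13, 42), (16, 30), (20, 8), (21, 9), (22, 11), (25, 30), (26, 9)])
v27: WRITE b=51  (b history now [(2, 42), (3, 26), (6, 17), (7, 50), (12, 30), (23, 41), (24, 50), (27, 51)])
READ a @v21: history=[(1, 41), (4, 16), (10, 41), (11, 17), (14, 15), (15, 31), (17, 53), (18, 32), (19, 50)] -> pick v19 -> 50
v28: WRITE a=5  (a history now [(1, 41), (4, 16), (10, 41), (11, 17), (14, 15), (15, 31), (17, 53), (18, 32), (19, 50), (28, 5)])
Read results in order: ['41', 'NONE', '52', '37', '17', '37', 'NONE', '15', '16', '52', '50']
NONE count = 2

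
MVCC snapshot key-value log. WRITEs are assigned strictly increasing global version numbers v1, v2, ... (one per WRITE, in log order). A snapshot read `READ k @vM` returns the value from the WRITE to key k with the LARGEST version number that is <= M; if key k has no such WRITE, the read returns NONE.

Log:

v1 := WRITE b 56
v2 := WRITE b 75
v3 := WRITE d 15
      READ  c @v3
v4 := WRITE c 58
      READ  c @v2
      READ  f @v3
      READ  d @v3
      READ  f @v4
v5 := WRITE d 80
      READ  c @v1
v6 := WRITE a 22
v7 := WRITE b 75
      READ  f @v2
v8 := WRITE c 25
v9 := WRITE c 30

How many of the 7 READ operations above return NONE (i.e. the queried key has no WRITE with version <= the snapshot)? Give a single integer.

Answer: 6

Derivation:
v1: WRITE b=56  (b history now [(1, 56)])
v2: WRITE b=75  (b history now [(1, 56), (2, 75)])
v3: WRITE d=15  (d history now [(3, 15)])
READ c @v3: history=[] -> no version <= 3 -> NONE
v4: WRITE c=58  (c history now [(4, 58)])
READ c @v2: history=[(4, 58)] -> no version <= 2 -> NONE
READ f @v3: history=[] -> no version <= 3 -> NONE
READ d @v3: history=[(3, 15)] -> pick v3 -> 15
READ f @v4: history=[] -> no version <= 4 -> NONE
v5: WRITE d=80  (d history now [(3, 15), (5, 80)])
READ c @v1: history=[(4, 58)] -> no version <= 1 -> NONE
v6: WRITE a=22  (a history now [(6, 22)])
v7: WRITE b=75  (b history now [(1, 56), (2, 75), (7, 75)])
READ f @v2: history=[] -> no version <= 2 -> NONE
v8: WRITE c=25  (c history now [(4, 58), (8, 25)])
v9: WRITE c=30  (c history now [(4, 58), (8, 25), (9, 30)])
Read results in order: ['NONE', 'NONE', 'NONE', '15', 'NONE', 'NONE', 'NONE']
NONE count = 6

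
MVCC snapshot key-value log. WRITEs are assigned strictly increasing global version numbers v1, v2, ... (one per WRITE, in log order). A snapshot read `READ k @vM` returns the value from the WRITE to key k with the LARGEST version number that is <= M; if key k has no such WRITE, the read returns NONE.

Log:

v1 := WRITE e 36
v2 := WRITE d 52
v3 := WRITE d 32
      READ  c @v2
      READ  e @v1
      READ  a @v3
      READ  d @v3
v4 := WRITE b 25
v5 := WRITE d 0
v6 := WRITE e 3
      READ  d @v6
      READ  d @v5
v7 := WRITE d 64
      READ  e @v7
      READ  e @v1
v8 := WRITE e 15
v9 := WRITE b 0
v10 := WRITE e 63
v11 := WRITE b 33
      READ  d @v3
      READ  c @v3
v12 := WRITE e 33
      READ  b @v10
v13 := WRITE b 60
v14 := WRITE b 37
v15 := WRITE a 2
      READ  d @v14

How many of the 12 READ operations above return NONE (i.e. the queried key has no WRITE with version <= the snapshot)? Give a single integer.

Answer: 3

Derivation:
v1: WRITE e=36  (e history now [(1, 36)])
v2: WRITE d=52  (d history now [(2, 52)])
v3: WRITE d=32  (d history now [(2, 52), (3, 32)])
READ c @v2: history=[] -> no version <= 2 -> NONE
READ e @v1: history=[(1, 36)] -> pick v1 -> 36
READ a @v3: history=[] -> no version <= 3 -> NONE
READ d @v3: history=[(2, 52), (3, 32)] -> pick v3 -> 32
v4: WRITE b=25  (b history now [(4, 25)])
v5: WRITE d=0  (d history now [(2, 52), (3, 32), (5, 0)])
v6: WRITE e=3  (e history now [(1, 36), (6, 3)])
READ d @v6: history=[(2, 52), (3, 32), (5, 0)] -> pick v5 -> 0
READ d @v5: history=[(2, 52), (3, 32), (5, 0)] -> pick v5 -> 0
v7: WRITE d=64  (d history now [(2, 52), (3, 32), (5, 0), (7, 64)])
READ e @v7: history=[(1, 36), (6, 3)] -> pick v6 -> 3
READ e @v1: history=[(1, 36), (6, 3)] -> pick v1 -> 36
v8: WRITE e=15  (e history now [(1, 36), (6, 3), (8, 15)])
v9: WRITE b=0  (b history now [(4, 25), (9, 0)])
v10: WRITE e=63  (e history now [(1, 36), (6, 3), (8, 15), (10, 63)])
v11: WRITE b=33  (b history now [(4, 25), (9, 0), (11, 33)])
READ d @v3: history=[(2, 52), (3, 32), (5, 0), (7, 64)] -> pick v3 -> 32
READ c @v3: history=[] -> no version <= 3 -> NONE
v12: WRITE e=33  (e history now [(1, 36), (6, 3), (8, 15), (10, 63), (12, 33)])
READ b @v10: history=[(4, 25), (9, 0), (11, 33)] -> pick v9 -> 0
v13: WRITE b=60  (b history now [(4, 25), (9, 0), (11, 33), (13, 60)])
v14: WRITE b=37  (b history now [(4, 25), (9, 0), (11, 33), (13, 60), (14, 37)])
v15: WRITE a=2  (a history now [(15, 2)])
READ d @v14: history=[(2, 52), (3, 32), (5, 0), (7, 64)] -> pick v7 -> 64
Read results in order: ['NONE', '36', 'NONE', '32', '0', '0', '3', '36', '32', 'NONE', '0', '64']
NONE count = 3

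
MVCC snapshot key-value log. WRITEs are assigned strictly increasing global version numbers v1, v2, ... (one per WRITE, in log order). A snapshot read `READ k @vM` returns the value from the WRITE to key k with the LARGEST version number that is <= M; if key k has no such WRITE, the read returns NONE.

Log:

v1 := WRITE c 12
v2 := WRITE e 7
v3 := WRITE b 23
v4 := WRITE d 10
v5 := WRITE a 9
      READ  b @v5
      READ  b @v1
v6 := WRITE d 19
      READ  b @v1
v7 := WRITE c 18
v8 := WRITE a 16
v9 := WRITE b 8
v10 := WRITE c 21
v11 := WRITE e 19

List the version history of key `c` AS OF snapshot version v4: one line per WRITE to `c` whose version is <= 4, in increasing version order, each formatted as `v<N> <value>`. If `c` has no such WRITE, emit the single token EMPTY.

Answer: v1 12

Derivation:
Scan writes for key=c with version <= 4:
  v1 WRITE c 12 -> keep
  v2 WRITE e 7 -> skip
  v3 WRITE b 23 -> skip
  v4 WRITE d 10 -> skip
  v5 WRITE a 9 -> skip
  v6 WRITE d 19 -> skip
  v7 WRITE c 18 -> drop (> snap)
  v8 WRITE a 16 -> skip
  v9 WRITE b 8 -> skip
  v10 WRITE c 21 -> drop (> snap)
  v11 WRITE e 19 -> skip
Collected: [(1, 12)]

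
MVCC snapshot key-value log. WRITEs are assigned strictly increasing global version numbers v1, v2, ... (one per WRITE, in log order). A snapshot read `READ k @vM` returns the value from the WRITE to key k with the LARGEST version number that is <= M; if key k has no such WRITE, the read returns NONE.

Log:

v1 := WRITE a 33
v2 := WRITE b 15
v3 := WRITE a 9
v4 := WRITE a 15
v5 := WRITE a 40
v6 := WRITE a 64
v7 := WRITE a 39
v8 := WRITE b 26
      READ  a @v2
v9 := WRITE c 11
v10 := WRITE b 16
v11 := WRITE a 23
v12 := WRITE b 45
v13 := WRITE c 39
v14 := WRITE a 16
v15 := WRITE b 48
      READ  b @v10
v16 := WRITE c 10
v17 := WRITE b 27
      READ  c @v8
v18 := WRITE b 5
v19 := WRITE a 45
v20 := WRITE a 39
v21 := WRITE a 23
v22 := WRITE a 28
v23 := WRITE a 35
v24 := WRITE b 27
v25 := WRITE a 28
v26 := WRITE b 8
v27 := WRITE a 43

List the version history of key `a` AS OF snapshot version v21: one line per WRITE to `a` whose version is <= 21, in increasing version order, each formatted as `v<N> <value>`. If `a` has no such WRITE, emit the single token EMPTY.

Answer: v1 33
v3 9
v4 15
v5 40
v6 64
v7 39
v11 23
v14 16
v19 45
v20 39
v21 23

Derivation:
Scan writes for key=a with version <= 21:
  v1 WRITE a 33 -> keep
  v2 WRITE b 15 -> skip
  v3 WRITE a 9 -> keep
  v4 WRITE a 15 -> keep
  v5 WRITE a 40 -> keep
  v6 WRITE a 64 -> keep
  v7 WRITE a 39 -> keep
  v8 WRITE b 26 -> skip
  v9 WRITE c 11 -> skip
  v10 WRITE b 16 -> skip
  v11 WRITE a 23 -> keep
  v12 WRITE b 45 -> skip
  v13 WRITE c 39 -> skip
  v14 WRITE a 16 -> keep
  v15 WRITE b 48 -> skip
  v16 WRITE c 10 -> skip
  v17 WRITE b 27 -> skip
  v18 WRITE b 5 -> skip
  v19 WRITE a 45 -> keep
  v20 WRITE a 39 -> keep
  v21 WRITE a 23 -> keep
  v22 WRITE a 28 -> drop (> snap)
  v23 WRITE a 35 -> drop (> snap)
  v24 WRITE b 27 -> skip
  v25 WRITE a 28 -> drop (> snap)
  v26 WRITE b 8 -> skip
  v27 WRITE a 43 -> drop (> snap)
Collected: [(1, 33), (3, 9), (4, 15), (5, 40), (6, 64), (7, 39), (11, 23), (14, 16), (19, 45), (20, 39), (21, 23)]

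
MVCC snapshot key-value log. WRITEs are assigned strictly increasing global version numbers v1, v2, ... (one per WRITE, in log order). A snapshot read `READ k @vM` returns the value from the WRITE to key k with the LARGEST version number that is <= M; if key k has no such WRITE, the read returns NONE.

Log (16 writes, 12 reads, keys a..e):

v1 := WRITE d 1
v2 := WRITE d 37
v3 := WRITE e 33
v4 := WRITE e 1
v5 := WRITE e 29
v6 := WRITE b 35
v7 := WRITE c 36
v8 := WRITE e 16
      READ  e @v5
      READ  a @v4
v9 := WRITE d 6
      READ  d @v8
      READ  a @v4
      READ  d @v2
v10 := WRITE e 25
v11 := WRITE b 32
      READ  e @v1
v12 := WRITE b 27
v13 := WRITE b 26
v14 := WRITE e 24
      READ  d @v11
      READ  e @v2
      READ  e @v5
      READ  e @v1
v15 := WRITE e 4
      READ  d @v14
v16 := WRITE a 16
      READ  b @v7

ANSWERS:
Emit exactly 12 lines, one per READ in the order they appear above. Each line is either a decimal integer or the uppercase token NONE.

Answer: 29
NONE
37
NONE
37
NONE
6
NONE
29
NONE
6
35

Derivation:
v1: WRITE d=1  (d history now [(1, 1)])
v2: WRITE d=37  (d history now [(1, 1), (2, 37)])
v3: WRITE e=33  (e history now [(3, 33)])
v4: WRITE e=1  (e history now [(3, 33), (4, 1)])
v5: WRITE e=29  (e history now [(3, 33), (4, 1), (5, 29)])
v6: WRITE b=35  (b history now [(6, 35)])
v7: WRITE c=36  (c history now [(7, 36)])
v8: WRITE e=16  (e history now [(3, 33), (4, 1), (5, 29), (8, 16)])
READ e @v5: history=[(3, 33), (4, 1), (5, 29), (8, 16)] -> pick v5 -> 29
READ a @v4: history=[] -> no version <= 4 -> NONE
v9: WRITE d=6  (d history now [(1, 1), (2, 37), (9, 6)])
READ d @v8: history=[(1, 1), (2, 37), (9, 6)] -> pick v2 -> 37
READ a @v4: history=[] -> no version <= 4 -> NONE
READ d @v2: history=[(1, 1), (2, 37), (9, 6)] -> pick v2 -> 37
v10: WRITE e=25  (e history now [(3, 33), (4, 1), (5, 29), (8, 16), (10, 25)])
v11: WRITE b=32  (b history now [(6, 35), (11, 32)])
READ e @v1: history=[(3, 33), (4, 1), (5, 29), (8, 16), (10, 25)] -> no version <= 1 -> NONE
v12: WRITE b=27  (b history now [(6, 35), (11, 32), (12, 27)])
v13: WRITE b=26  (b history now [(6, 35), (11, 32), (12, 27), (13, 26)])
v14: WRITE e=24  (e history now [(3, 33), (4, 1), (5, 29), (8, 16), (10, 25), (14, 24)])
READ d @v11: history=[(1, 1), (2, 37), (9, 6)] -> pick v9 -> 6
READ e @v2: history=[(3, 33), (4, 1), (5, 29), (8, 16), (10, 25), (14, 24)] -> no version <= 2 -> NONE
READ e @v5: history=[(3, 33), (4, 1), (5, 29), (8, 16), (10, 25), (14, 24)] -> pick v5 -> 29
READ e @v1: history=[(3, 33), (4, 1), (5, 29), (8, 16), (10, 25), (14, 24)] -> no version <= 1 -> NONE
v15: WRITE e=4  (e history now [(3, 33), (4, 1), (5, 29), (8, 16), (10, 25), (14, 24), (15, 4)])
READ d @v14: history=[(1, 1), (2, 37), (9, 6)] -> pick v9 -> 6
v16: WRITE a=16  (a history now [(16, 16)])
READ b @v7: history=[(6, 35), (11, 32), (12, 27), (13, 26)] -> pick v6 -> 35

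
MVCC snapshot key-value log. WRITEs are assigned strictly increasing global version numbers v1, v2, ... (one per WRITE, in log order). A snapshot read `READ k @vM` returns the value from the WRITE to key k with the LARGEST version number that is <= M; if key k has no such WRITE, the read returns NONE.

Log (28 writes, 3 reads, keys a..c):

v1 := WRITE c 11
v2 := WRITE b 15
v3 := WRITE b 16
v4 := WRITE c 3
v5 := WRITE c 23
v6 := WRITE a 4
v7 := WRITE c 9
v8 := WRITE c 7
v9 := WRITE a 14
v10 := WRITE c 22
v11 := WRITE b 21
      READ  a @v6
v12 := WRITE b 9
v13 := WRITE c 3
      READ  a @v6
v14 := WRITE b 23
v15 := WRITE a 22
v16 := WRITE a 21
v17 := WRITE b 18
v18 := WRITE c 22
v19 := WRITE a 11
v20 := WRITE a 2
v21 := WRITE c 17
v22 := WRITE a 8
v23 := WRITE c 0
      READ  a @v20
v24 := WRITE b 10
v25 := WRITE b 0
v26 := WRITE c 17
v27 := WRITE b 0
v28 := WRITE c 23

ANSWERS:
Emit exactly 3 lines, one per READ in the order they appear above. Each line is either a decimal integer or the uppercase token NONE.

v1: WRITE c=11  (c history now [(1, 11)])
v2: WRITE b=15  (b history now [(2, 15)])
v3: WRITE b=16  (b history now [(2, 15), (3, 16)])
v4: WRITE c=3  (c history now [(1, 11), (4, 3)])
v5: WRITE c=23  (c history now [(1, 11), (4, 3), (5, 23)])
v6: WRITE a=4  (a history now [(6, 4)])
v7: WRITE c=9  (c history now [(1, 11), (4, 3), (5, 23), (7, 9)])
v8: WRITE c=7  (c history now [(1, 11), (4, 3), (5, 23), (7, 9), (8, 7)])
v9: WRITE a=14  (a history now [(6, 4), (9, 14)])
v10: WRITE c=22  (c history now [(1, 11), (4, 3), (5, 23), (7, 9), (8, 7), (10, 22)])
v11: WRITE b=21  (b history now [(2, 15), (3, 16), (11, 21)])
READ a @v6: history=[(6, 4), (9, 14)] -> pick v6 -> 4
v12: WRITE b=9  (b history now [(2, 15), (3, 16), (11, 21), (12, 9)])
v13: WRITE c=3  (c history now [(1, 11), (4, 3), (5, 23), (7, 9), (8, 7), (10, 22), (13, 3)])
READ a @v6: history=[(6, 4), (9, 14)] -> pick v6 -> 4
v14: WRITE b=23  (b history now [(2, 15), (3, 16), (11, 21), (12, 9), (14, 23)])
v15: WRITE a=22  (a history now [(6, 4), (9, 14), (15, 22)])
v16: WRITE a=21  (a history now [(6, 4), (9, 14), (15, 22), (16, 21)])
v17: WRITE b=18  (b history now [(2, 15), (3, 16), (11, 21), (12, 9), (14, 23), (17, 18)])
v18: WRITE c=22  (c history now [(1, 11), (4, 3), (5, 23), (7, 9), (8, 7), (10, 22), (13, 3), (18, 22)])
v19: WRITE a=11  (a history now [(6, 4), (9, 14), (15, 22), (16, 21), (19, 11)])
v20: WRITE a=2  (a history now [(6, 4), (9, 14), (15, 22), (16, 21), (19, 11), (20, 2)])
v21: WRITE c=17  (c history now [(1, 11), (4, 3), (5, 23), (7, 9), (8, 7), (10, 22), (13, 3), (18, 22), (21, 17)])
v22: WRITE a=8  (a history now [(6, 4), (9, 14), (15, 22), (16, 21), (19, 11), (20, 2), (22, 8)])
v23: WRITE c=0  (c history now [(1, 11), (4, 3), (5, 23), (7, 9), (8, 7), (10, 22), (13, 3), (18, 22), (21, 17), (23, 0)])
READ a @v20: history=[(6, 4), (9, 14), (15, 22), (16, 21), (19, 11), (20, 2), (22, 8)] -> pick v20 -> 2
v24: WRITE b=10  (b history now [(2, 15), (3, 16), (11, 21), (12, 9), (14, 23), (17, 18), (24, 10)])
v25: WRITE b=0  (b history now [(2, 15), (3, 16), (11, 21), (12, 9), (14, 23), (17, 18), (24, 10), (25, 0)])
v26: WRITE c=17  (c history now [(1, 11), (4, 3), (5, 23), (7, 9), (8, 7), (10, 22), (13, 3), (18, 22), (21, 17), (23, 0), (26, 17)])
v27: WRITE b=0  (b history now [(2, 15), (3, 16), (11, 21), (12, 9), (14, 23), (17, 18), (24, 10), (25, 0), (27, 0)])
v28: WRITE c=23  (c history now [(1, 11), (4, 3), (5, 23), (7, 9), (8, 7), (10, 22), (13, 3), (18, 22), (21, 17), (23, 0), (26, 17), (28, 23)])

Answer: 4
4
2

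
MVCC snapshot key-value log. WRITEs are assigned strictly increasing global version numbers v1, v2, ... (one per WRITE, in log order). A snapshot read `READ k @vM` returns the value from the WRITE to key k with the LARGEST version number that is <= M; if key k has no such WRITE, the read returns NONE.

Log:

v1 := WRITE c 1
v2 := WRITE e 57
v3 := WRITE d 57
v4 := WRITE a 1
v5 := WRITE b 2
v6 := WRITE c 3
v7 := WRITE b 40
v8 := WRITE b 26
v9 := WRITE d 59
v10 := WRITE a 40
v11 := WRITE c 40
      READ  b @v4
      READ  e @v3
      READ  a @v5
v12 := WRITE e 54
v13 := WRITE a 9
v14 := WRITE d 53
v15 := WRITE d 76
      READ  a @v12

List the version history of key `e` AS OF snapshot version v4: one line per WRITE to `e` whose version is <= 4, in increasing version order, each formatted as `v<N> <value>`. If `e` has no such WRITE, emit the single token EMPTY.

Scan writes for key=e with version <= 4:
  v1 WRITE c 1 -> skip
  v2 WRITE e 57 -> keep
  v3 WRITE d 57 -> skip
  v4 WRITE a 1 -> skip
  v5 WRITE b 2 -> skip
  v6 WRITE c 3 -> skip
  v7 WRITE b 40 -> skip
  v8 WRITE b 26 -> skip
  v9 WRITE d 59 -> skip
  v10 WRITE a 40 -> skip
  v11 WRITE c 40 -> skip
  v12 WRITE e 54 -> drop (> snap)
  v13 WRITE a 9 -> skip
  v14 WRITE d 53 -> skip
  v15 WRITE d 76 -> skip
Collected: [(2, 57)]

Answer: v2 57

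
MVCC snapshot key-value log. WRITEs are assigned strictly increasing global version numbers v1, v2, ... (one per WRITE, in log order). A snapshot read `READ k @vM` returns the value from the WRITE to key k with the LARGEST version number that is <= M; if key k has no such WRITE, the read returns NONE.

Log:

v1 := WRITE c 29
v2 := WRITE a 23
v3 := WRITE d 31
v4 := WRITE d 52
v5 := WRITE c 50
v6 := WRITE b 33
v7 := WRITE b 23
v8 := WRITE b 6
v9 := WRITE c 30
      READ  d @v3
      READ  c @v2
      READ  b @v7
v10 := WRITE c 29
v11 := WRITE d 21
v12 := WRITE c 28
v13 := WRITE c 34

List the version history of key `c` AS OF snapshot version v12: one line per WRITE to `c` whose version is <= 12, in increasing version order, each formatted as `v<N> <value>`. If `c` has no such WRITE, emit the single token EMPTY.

Scan writes for key=c with version <= 12:
  v1 WRITE c 29 -> keep
  v2 WRITE a 23 -> skip
  v3 WRITE d 31 -> skip
  v4 WRITE d 52 -> skip
  v5 WRITE c 50 -> keep
  v6 WRITE b 33 -> skip
  v7 WRITE b 23 -> skip
  v8 WRITE b 6 -> skip
  v9 WRITE c 30 -> keep
  v10 WRITE c 29 -> keep
  v11 WRITE d 21 -> skip
  v12 WRITE c 28 -> keep
  v13 WRITE c 34 -> drop (> snap)
Collected: [(1, 29), (5, 50), (9, 30), (10, 29), (12, 28)]

Answer: v1 29
v5 50
v9 30
v10 29
v12 28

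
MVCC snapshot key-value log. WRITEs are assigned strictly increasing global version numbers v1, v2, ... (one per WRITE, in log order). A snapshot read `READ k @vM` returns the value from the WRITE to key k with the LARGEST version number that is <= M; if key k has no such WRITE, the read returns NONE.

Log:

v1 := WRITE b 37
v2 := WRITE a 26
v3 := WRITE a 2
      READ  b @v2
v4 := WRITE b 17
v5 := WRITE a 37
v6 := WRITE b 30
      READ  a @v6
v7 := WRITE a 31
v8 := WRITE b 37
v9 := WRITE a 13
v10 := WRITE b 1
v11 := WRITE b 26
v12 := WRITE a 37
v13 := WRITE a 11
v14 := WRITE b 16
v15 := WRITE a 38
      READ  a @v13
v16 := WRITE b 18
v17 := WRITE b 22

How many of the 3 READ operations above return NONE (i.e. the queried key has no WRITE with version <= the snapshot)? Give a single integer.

Answer: 0

Derivation:
v1: WRITE b=37  (b history now [(1, 37)])
v2: WRITE a=26  (a history now [(2, 26)])
v3: WRITE a=2  (a history now [(2, 26), (3, 2)])
READ b @v2: history=[(1, 37)] -> pick v1 -> 37
v4: WRITE b=17  (b history now [(1, 37), (4, 17)])
v5: WRITE a=37  (a history now [(2, 26), (3, 2), (5, 37)])
v6: WRITE b=30  (b history now [(1, 37), (4, 17), (6, 30)])
READ a @v6: history=[(2, 26), (3, 2), (5, 37)] -> pick v5 -> 37
v7: WRITE a=31  (a history now [(2, 26), (3, 2), (5, 37), (7, 31)])
v8: WRITE b=37  (b history now [(1, 37), (4, 17), (6, 30), (8, 37)])
v9: WRITE a=13  (a history now [(2, 26), (3, 2), (5, 37), (7, 31), (9, 13)])
v10: WRITE b=1  (b history now [(1, 37), (4, 17), (6, 30), (8, 37), (10, 1)])
v11: WRITE b=26  (b history now [(1, 37), (4, 17), (6, 30), (8, 37), (10, 1), (11, 26)])
v12: WRITE a=37  (a history now [(2, 26), (3, 2), (5, 37), (7, 31), (9, 13), (12, 37)])
v13: WRITE a=11  (a history now [(2, 26), (3, 2), (5, 37), (7, 31), (9, 13), (12, 37), (13, 11)])
v14: WRITE b=16  (b history now [(1, 37), (4, 17), (6, 30), (8, 37), (10, 1), (11, 26), (14, 16)])
v15: WRITE a=38  (a history now [(2, 26), (3, 2), (5, 37), (7, 31), (9, 13), (12, 37), (13, 11), (15, 38)])
READ a @v13: history=[(2, 26), (3, 2), (5, 37), (7, 31), (9, 13), (12, 37), (13, 11), (15, 38)] -> pick v13 -> 11
v16: WRITE b=18  (b history now [(1, 37), (4, 17), (6, 30), (8, 37), (10, 1), (11, 26), (14, 16), (16, 18)])
v17: WRITE b=22  (b history now [(1, 37), (4, 17), (6, 30), (8, 37), (10, 1), (11, 26), (14, 16), (16, 18), (17, 22)])
Read results in order: ['37', '37', '11']
NONE count = 0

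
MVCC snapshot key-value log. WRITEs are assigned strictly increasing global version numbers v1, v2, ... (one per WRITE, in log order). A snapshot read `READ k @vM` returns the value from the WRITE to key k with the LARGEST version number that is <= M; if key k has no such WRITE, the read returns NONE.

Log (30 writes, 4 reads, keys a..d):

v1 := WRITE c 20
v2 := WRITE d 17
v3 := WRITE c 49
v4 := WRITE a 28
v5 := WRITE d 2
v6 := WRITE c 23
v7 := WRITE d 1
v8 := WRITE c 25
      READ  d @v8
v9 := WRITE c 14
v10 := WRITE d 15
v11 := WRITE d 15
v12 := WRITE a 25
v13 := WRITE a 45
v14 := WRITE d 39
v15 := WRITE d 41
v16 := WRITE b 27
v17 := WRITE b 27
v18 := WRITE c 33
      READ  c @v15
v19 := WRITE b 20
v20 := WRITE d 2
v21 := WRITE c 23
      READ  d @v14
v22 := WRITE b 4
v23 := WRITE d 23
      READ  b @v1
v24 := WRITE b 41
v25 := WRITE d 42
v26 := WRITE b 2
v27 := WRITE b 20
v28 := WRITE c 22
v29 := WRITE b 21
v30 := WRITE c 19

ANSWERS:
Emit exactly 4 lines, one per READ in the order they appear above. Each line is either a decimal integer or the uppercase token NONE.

Answer: 1
14
39
NONE

Derivation:
v1: WRITE c=20  (c history now [(1, 20)])
v2: WRITE d=17  (d history now [(2, 17)])
v3: WRITE c=49  (c history now [(1, 20), (3, 49)])
v4: WRITE a=28  (a history now [(4, 28)])
v5: WRITE d=2  (d history now [(2, 17), (5, 2)])
v6: WRITE c=23  (c history now [(1, 20), (3, 49), (6, 23)])
v7: WRITE d=1  (d history now [(2, 17), (5, 2), (7, 1)])
v8: WRITE c=25  (c history now [(1, 20), (3, 49), (6, 23), (8, 25)])
READ d @v8: history=[(2, 17), (5, 2), (7, 1)] -> pick v7 -> 1
v9: WRITE c=14  (c history now [(1, 20), (3, 49), (6, 23), (8, 25), (9, 14)])
v10: WRITE d=15  (d history now [(2, 17), (5, 2), (7, 1), (10, 15)])
v11: WRITE d=15  (d history now [(2, 17), (5, 2), (7, 1), (10, 15), (11, 15)])
v12: WRITE a=25  (a history now [(4, 28), (12, 25)])
v13: WRITE a=45  (a history now [(4, 28), (12, 25), (13, 45)])
v14: WRITE d=39  (d history now [(2, 17), (5, 2), (7, 1), (10, 15), (11, 15), (14, 39)])
v15: WRITE d=41  (d history now [(2, 17), (5, 2), (7, 1), (10, 15), (11, 15), (14, 39), (15, 41)])
v16: WRITE b=27  (b history now [(16, 27)])
v17: WRITE b=27  (b history now [(16, 27), (17, 27)])
v18: WRITE c=33  (c history now [(1, 20), (3, 49), (6, 23), (8, 25), (9, 14), (18, 33)])
READ c @v15: history=[(1, 20), (3, 49), (6, 23), (8, 25), (9, 14), (18, 33)] -> pick v9 -> 14
v19: WRITE b=20  (b history now [(16, 27), (17, 27), (19, 20)])
v20: WRITE d=2  (d history now [(2, 17), (5, 2), (7, 1), (10, 15), (11, 15), (14, 39), (15, 41), (20, 2)])
v21: WRITE c=23  (c history now [(1, 20), (3, 49), (6, 23), (8, 25), (9, 14), (18, 33), (21, 23)])
READ d @v14: history=[(2, 17), (5, 2), (7, 1), (10, 15), (11, 15), (14, 39), (15, 41), (20, 2)] -> pick v14 -> 39
v22: WRITE b=4  (b history now [(16, 27), (17, 27), (19, 20), (22, 4)])
v23: WRITE d=23  (d history now [(2, 17), (5, 2), (7, 1), (10, 15), (11, 15), (14, 39), (15, 41), (20, 2), (23, 23)])
READ b @v1: history=[(16, 27), (17, 27), (19, 20), (22, 4)] -> no version <= 1 -> NONE
v24: WRITE b=41  (b history now [(16, 27), (17, 27), (19, 20), (22, 4), (24, 41)])
v25: WRITE d=42  (d history now [(2, 17), (5, 2), (7, 1), (10, 15), (11, 15), (14, 39), (15, 41), (20, 2), (23, 23), (25, 42)])
v26: WRITE b=2  (b history now [(16, 27), (17, 27), (19, 20), (22, 4), (24, 41), (26, 2)])
v27: WRITE b=20  (b history now [(16, 27), (17, 27), (19, 20), (22, 4), (24, 41), (26, 2), (27, 20)])
v28: WRITE c=22  (c history now [(1, 20), (3, 49), (6, 23), (8, 25), (9, 14), (18, 33), (21, 23), (28, 22)])
v29: WRITE b=21  (b history now [(16, 27), (17, 27), (19, 20), (22, 4), (24, 41), (26, 2), (27, 20), (29, 21)])
v30: WRITE c=19  (c history now [(1, 20), (3, 49), (6, 23), (8, 25), (9, 14), (18, 33), (21, 23), (28, 22), (30, 19)])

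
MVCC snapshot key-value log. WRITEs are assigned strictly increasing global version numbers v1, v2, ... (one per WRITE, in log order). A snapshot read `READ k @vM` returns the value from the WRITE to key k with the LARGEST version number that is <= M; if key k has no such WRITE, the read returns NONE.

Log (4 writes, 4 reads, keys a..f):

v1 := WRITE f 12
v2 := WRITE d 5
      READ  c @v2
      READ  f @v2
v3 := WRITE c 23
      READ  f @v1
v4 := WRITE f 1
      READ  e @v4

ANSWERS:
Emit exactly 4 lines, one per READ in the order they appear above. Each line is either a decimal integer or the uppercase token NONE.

Answer: NONE
12
12
NONE

Derivation:
v1: WRITE f=12  (f history now [(1, 12)])
v2: WRITE d=5  (d history now [(2, 5)])
READ c @v2: history=[] -> no version <= 2 -> NONE
READ f @v2: history=[(1, 12)] -> pick v1 -> 12
v3: WRITE c=23  (c history now [(3, 23)])
READ f @v1: history=[(1, 12)] -> pick v1 -> 12
v4: WRITE f=1  (f history now [(1, 12), (4, 1)])
READ e @v4: history=[] -> no version <= 4 -> NONE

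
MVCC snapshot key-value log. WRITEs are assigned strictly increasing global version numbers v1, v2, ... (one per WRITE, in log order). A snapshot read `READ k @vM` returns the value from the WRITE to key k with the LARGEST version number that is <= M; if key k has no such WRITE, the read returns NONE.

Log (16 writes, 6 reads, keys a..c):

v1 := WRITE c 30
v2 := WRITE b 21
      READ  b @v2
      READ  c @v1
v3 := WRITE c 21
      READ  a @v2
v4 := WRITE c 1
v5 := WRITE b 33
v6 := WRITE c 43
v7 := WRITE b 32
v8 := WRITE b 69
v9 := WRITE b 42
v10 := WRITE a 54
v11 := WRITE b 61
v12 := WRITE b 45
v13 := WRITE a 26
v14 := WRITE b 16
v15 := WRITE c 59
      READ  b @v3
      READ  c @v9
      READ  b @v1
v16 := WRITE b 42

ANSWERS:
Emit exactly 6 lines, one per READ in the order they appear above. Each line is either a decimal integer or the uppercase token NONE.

v1: WRITE c=30  (c history now [(1, 30)])
v2: WRITE b=21  (b history now [(2, 21)])
READ b @v2: history=[(2, 21)] -> pick v2 -> 21
READ c @v1: history=[(1, 30)] -> pick v1 -> 30
v3: WRITE c=21  (c history now [(1, 30), (3, 21)])
READ a @v2: history=[] -> no version <= 2 -> NONE
v4: WRITE c=1  (c history now [(1, 30), (3, 21), (4, 1)])
v5: WRITE b=33  (b history now [(2, 21), (5, 33)])
v6: WRITE c=43  (c history now [(1, 30), (3, 21), (4, 1), (6, 43)])
v7: WRITE b=32  (b history now [(2, 21), (5, 33), (7, 32)])
v8: WRITE b=69  (b history now [(2, 21), (5, 33), (7, 32), (8, 69)])
v9: WRITE b=42  (b history now [(2, 21), (5, 33), (7, 32), (8, 69), (9, 42)])
v10: WRITE a=54  (a history now [(10, 54)])
v11: WRITE b=61  (b history now [(2, 21), (5, 33), (7, 32), (8, 69), (9, 42), (11, 61)])
v12: WRITE b=45  (b history now [(2, 21), (5, 33), (7, 32), (8, 69), (9, 42), (11, 61), (12, 45)])
v13: WRITE a=26  (a history now [(10, 54), (13, 26)])
v14: WRITE b=16  (b history now [(2, 21), (5, 33), (7, 32), (8, 69), (9, 42), (11, 61), (12, 45), (14, 16)])
v15: WRITE c=59  (c history now [(1, 30), (3, 21), (4, 1), (6, 43), (15, 59)])
READ b @v3: history=[(2, 21), (5, 33), (7, 32), (8, 69), (9, 42), (11, 61), (12, 45), (14, 16)] -> pick v2 -> 21
READ c @v9: history=[(1, 30), (3, 21), (4, 1), (6, 43), (15, 59)] -> pick v6 -> 43
READ b @v1: history=[(2, 21), (5, 33), (7, 32), (8, 69), (9, 42), (11, 61), (12, 45), (14, 16)] -> no version <= 1 -> NONE
v16: WRITE b=42  (b history now [(2, 21), (5, 33), (7, 32), (8, 69), (9, 42), (11, 61), (12, 45), (14, 16), (16, 42)])

Answer: 21
30
NONE
21
43
NONE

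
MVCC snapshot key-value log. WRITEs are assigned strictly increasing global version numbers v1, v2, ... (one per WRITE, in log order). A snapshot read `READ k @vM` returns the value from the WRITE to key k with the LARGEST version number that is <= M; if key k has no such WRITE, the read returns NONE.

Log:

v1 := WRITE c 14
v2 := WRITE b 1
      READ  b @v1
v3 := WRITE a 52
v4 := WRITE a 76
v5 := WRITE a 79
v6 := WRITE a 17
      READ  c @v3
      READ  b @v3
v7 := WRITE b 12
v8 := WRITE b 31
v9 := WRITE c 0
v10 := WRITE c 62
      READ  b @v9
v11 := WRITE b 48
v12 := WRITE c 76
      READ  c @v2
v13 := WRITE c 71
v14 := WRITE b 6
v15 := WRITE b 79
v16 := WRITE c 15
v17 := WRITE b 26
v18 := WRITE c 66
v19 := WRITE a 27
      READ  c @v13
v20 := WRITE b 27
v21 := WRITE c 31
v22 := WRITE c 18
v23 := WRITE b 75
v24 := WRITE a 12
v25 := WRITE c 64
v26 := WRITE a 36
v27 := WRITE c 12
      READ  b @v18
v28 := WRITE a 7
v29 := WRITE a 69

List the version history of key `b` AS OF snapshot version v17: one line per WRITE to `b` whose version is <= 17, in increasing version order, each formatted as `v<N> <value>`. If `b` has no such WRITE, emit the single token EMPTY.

Answer: v2 1
v7 12
v8 31
v11 48
v14 6
v15 79
v17 26

Derivation:
Scan writes for key=b with version <= 17:
  v1 WRITE c 14 -> skip
  v2 WRITE b 1 -> keep
  v3 WRITE a 52 -> skip
  v4 WRITE a 76 -> skip
  v5 WRITE a 79 -> skip
  v6 WRITE a 17 -> skip
  v7 WRITE b 12 -> keep
  v8 WRITE b 31 -> keep
  v9 WRITE c 0 -> skip
  v10 WRITE c 62 -> skip
  v11 WRITE b 48 -> keep
  v12 WRITE c 76 -> skip
  v13 WRITE c 71 -> skip
  v14 WRITE b 6 -> keep
  v15 WRITE b 79 -> keep
  v16 WRITE c 15 -> skip
  v17 WRITE b 26 -> keep
  v18 WRITE c 66 -> skip
  v19 WRITE a 27 -> skip
  v20 WRITE b 27 -> drop (> snap)
  v21 WRITE c 31 -> skip
  v22 WRITE c 18 -> skip
  v23 WRITE b 75 -> drop (> snap)
  v24 WRITE a 12 -> skip
  v25 WRITE c 64 -> skip
  v26 WRITE a 36 -> skip
  v27 WRITE c 12 -> skip
  v28 WRITE a 7 -> skip
  v29 WRITE a 69 -> skip
Collected: [(2, 1), (7, 12), (8, 31), (11, 48), (14, 6), (15, 79), (17, 26)]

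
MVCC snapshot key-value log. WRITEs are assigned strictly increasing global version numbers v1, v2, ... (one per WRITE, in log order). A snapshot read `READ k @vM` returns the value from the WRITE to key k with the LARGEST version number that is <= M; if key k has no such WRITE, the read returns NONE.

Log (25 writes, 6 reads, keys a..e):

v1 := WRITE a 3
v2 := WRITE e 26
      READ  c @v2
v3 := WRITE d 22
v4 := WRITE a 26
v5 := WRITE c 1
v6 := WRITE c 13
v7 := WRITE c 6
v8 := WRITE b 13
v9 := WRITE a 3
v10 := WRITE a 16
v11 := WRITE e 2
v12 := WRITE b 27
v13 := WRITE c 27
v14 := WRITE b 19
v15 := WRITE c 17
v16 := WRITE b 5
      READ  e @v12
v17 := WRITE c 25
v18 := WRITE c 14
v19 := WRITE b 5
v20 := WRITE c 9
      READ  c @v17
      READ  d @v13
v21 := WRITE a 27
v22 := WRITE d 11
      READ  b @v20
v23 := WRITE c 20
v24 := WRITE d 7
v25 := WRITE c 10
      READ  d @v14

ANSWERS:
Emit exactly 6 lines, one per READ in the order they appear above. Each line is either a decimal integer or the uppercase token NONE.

v1: WRITE a=3  (a history now [(1, 3)])
v2: WRITE e=26  (e history now [(2, 26)])
READ c @v2: history=[] -> no version <= 2 -> NONE
v3: WRITE d=22  (d history now [(3, 22)])
v4: WRITE a=26  (a history now [(1, 3), (4, 26)])
v5: WRITE c=1  (c history now [(5, 1)])
v6: WRITE c=13  (c history now [(5, 1), (6, 13)])
v7: WRITE c=6  (c history now [(5, 1), (6, 13), (7, 6)])
v8: WRITE b=13  (b history now [(8, 13)])
v9: WRITE a=3  (a history now [(1, 3), (4, 26), (9, 3)])
v10: WRITE a=16  (a history now [(1, 3), (4, 26), (9, 3), (10, 16)])
v11: WRITE e=2  (e history now [(2, 26), (11, 2)])
v12: WRITE b=27  (b history now [(8, 13), (12, 27)])
v13: WRITE c=27  (c history now [(5, 1), (6, 13), (7, 6), (13, 27)])
v14: WRITE b=19  (b history now [(8, 13), (12, 27), (14, 19)])
v15: WRITE c=17  (c history now [(5, 1), (6, 13), (7, 6), (13, 27), (15, 17)])
v16: WRITE b=5  (b history now [(8, 13), (12, 27), (14, 19), (16, 5)])
READ e @v12: history=[(2, 26), (11, 2)] -> pick v11 -> 2
v17: WRITE c=25  (c history now [(5, 1), (6, 13), (7, 6), (13, 27), (15, 17), (17, 25)])
v18: WRITE c=14  (c history now [(5, 1), (6, 13), (7, 6), (13, 27), (15, 17), (17, 25), (18, 14)])
v19: WRITE b=5  (b history now [(8, 13), (12, 27), (14, 19), (16, 5), (19, 5)])
v20: WRITE c=9  (c history now [(5, 1), (6, 13), (7, 6), (13, 27), (15, 17), (17, 25), (18, 14), (20, 9)])
READ c @v17: history=[(5, 1), (6, 13), (7, 6), (13, 27), (15, 17), (17, 25), (18, 14), (20, 9)] -> pick v17 -> 25
READ d @v13: history=[(3, 22)] -> pick v3 -> 22
v21: WRITE a=27  (a history now [(1, 3), (4, 26), (9, 3), (10, 16), (21, 27)])
v22: WRITE d=11  (d history now [(3, 22), (22, 11)])
READ b @v20: history=[(8, 13), (12, 27), (14, 19), (16, 5), (19, 5)] -> pick v19 -> 5
v23: WRITE c=20  (c history now [(5, 1), (6, 13), (7, 6), (13, 27), (15, 17), (17, 25), (18, 14), (20, 9), (23, 20)])
v24: WRITE d=7  (d history now [(3, 22), (22, 11), (24, 7)])
v25: WRITE c=10  (c history now [(5, 1), (6, 13), (7, 6), (13, 27), (15, 17), (17, 25), (18, 14), (20, 9), (23, 20), (25, 10)])
READ d @v14: history=[(3, 22), (22, 11), (24, 7)] -> pick v3 -> 22

Answer: NONE
2
25
22
5
22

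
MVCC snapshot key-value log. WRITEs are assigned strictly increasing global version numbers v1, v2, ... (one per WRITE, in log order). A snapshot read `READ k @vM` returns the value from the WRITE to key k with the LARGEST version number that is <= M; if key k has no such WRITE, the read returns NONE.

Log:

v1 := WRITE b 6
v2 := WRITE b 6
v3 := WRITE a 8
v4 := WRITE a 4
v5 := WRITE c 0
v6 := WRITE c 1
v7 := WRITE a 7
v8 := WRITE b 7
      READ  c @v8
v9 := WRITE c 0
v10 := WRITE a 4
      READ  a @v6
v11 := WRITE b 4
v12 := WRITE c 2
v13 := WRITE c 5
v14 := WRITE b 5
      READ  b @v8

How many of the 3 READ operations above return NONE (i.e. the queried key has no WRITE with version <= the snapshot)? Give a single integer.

Answer: 0

Derivation:
v1: WRITE b=6  (b history now [(1, 6)])
v2: WRITE b=6  (b history now [(1, 6), (2, 6)])
v3: WRITE a=8  (a history now [(3, 8)])
v4: WRITE a=4  (a history now [(3, 8), (4, 4)])
v5: WRITE c=0  (c history now [(5, 0)])
v6: WRITE c=1  (c history now [(5, 0), (6, 1)])
v7: WRITE a=7  (a history now [(3, 8), (4, 4), (7, 7)])
v8: WRITE b=7  (b history now [(1, 6), (2, 6), (8, 7)])
READ c @v8: history=[(5, 0), (6, 1)] -> pick v6 -> 1
v9: WRITE c=0  (c history now [(5, 0), (6, 1), (9, 0)])
v10: WRITE a=4  (a history now [(3, 8), (4, 4), (7, 7), (10, 4)])
READ a @v6: history=[(3, 8), (4, 4), (7, 7), (10, 4)] -> pick v4 -> 4
v11: WRITE b=4  (b history now [(1, 6), (2, 6), (8, 7), (11, 4)])
v12: WRITE c=2  (c history now [(5, 0), (6, 1), (9, 0), (12, 2)])
v13: WRITE c=5  (c history now [(5, 0), (6, 1), (9, 0), (12, 2), (13, 5)])
v14: WRITE b=5  (b history now [(1, 6), (2, 6), (8, 7), (11, 4), (14, 5)])
READ b @v8: history=[(1, 6), (2, 6), (8, 7), (11, 4), (14, 5)] -> pick v8 -> 7
Read results in order: ['1', '4', '7']
NONE count = 0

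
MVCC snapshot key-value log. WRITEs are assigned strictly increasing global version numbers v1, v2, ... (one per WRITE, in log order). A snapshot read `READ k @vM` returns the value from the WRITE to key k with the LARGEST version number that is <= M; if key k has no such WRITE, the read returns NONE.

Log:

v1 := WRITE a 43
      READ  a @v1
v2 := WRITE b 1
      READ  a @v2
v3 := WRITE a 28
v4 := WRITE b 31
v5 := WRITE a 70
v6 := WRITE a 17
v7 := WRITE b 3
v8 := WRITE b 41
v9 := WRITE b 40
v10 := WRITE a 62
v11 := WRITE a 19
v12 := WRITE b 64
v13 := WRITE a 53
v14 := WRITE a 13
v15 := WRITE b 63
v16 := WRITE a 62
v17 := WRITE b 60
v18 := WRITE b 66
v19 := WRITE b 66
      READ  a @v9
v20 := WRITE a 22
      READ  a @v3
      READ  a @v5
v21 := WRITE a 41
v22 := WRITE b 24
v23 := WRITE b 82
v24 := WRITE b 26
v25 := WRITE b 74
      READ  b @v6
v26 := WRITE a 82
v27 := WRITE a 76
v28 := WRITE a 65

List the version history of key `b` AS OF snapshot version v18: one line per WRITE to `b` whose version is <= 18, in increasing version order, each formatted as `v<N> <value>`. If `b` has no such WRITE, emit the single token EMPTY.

Scan writes for key=b with version <= 18:
  v1 WRITE a 43 -> skip
  v2 WRITE b 1 -> keep
  v3 WRITE a 28 -> skip
  v4 WRITE b 31 -> keep
  v5 WRITE a 70 -> skip
  v6 WRITE a 17 -> skip
  v7 WRITE b 3 -> keep
  v8 WRITE b 41 -> keep
  v9 WRITE b 40 -> keep
  v10 WRITE a 62 -> skip
  v11 WRITE a 19 -> skip
  v12 WRITE b 64 -> keep
  v13 WRITE a 53 -> skip
  v14 WRITE a 13 -> skip
  v15 WRITE b 63 -> keep
  v16 WRITE a 62 -> skip
  v17 WRITE b 60 -> keep
  v18 WRITE b 66 -> keep
  v19 WRITE b 66 -> drop (> snap)
  v20 WRITE a 22 -> skip
  v21 WRITE a 41 -> skip
  v22 WRITE b 24 -> drop (> snap)
  v23 WRITE b 82 -> drop (> snap)
  v24 WRITE b 26 -> drop (> snap)
  v25 WRITE b 74 -> drop (> snap)
  v26 WRITE a 82 -> skip
  v27 WRITE a 76 -> skip
  v28 WRITE a 65 -> skip
Collected: [(2, 1), (4, 31), (7, 3), (8, 41), (9, 40), (12, 64), (15, 63), (17, 60), (18, 66)]

Answer: v2 1
v4 31
v7 3
v8 41
v9 40
v12 64
v15 63
v17 60
v18 66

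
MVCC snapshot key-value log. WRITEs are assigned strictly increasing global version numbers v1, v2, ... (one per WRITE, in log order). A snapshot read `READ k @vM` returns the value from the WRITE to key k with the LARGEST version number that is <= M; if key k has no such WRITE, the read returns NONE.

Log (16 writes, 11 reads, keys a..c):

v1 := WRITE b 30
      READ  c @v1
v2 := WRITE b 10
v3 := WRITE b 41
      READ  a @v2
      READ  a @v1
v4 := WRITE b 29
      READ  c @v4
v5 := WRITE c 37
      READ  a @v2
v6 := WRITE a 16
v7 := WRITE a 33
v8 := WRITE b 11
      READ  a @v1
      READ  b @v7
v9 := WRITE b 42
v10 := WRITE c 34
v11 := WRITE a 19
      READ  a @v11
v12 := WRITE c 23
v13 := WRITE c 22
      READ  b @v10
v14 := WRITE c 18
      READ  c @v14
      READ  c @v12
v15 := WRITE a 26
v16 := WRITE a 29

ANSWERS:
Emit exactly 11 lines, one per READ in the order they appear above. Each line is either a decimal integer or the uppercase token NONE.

v1: WRITE b=30  (b history now [(1, 30)])
READ c @v1: history=[] -> no version <= 1 -> NONE
v2: WRITE b=10  (b history now [(1, 30), (2, 10)])
v3: WRITE b=41  (b history now [(1, 30), (2, 10), (3, 41)])
READ a @v2: history=[] -> no version <= 2 -> NONE
READ a @v1: history=[] -> no version <= 1 -> NONE
v4: WRITE b=29  (b history now [(1, 30), (2, 10), (3, 41), (4, 29)])
READ c @v4: history=[] -> no version <= 4 -> NONE
v5: WRITE c=37  (c history now [(5, 37)])
READ a @v2: history=[] -> no version <= 2 -> NONE
v6: WRITE a=16  (a history now [(6, 16)])
v7: WRITE a=33  (a history now [(6, 16), (7, 33)])
v8: WRITE b=11  (b history now [(1, 30), (2, 10), (3, 41), (4, 29), (8, 11)])
READ a @v1: history=[(6, 16), (7, 33)] -> no version <= 1 -> NONE
READ b @v7: history=[(1, 30), (2, 10), (3, 41), (4, 29), (8, 11)] -> pick v4 -> 29
v9: WRITE b=42  (b history now [(1, 30), (2, 10), (3, 41), (4, 29), (8, 11), (9, 42)])
v10: WRITE c=34  (c history now [(5, 37), (10, 34)])
v11: WRITE a=19  (a history now [(6, 16), (7, 33), (11, 19)])
READ a @v11: history=[(6, 16), (7, 33), (11, 19)] -> pick v11 -> 19
v12: WRITE c=23  (c history now [(5, 37), (10, 34), (12, 23)])
v13: WRITE c=22  (c history now [(5, 37), (10, 34), (12, 23), (13, 22)])
READ b @v10: history=[(1, 30), (2, 10), (3, 41), (4, 29), (8, 11), (9, 42)] -> pick v9 -> 42
v14: WRITE c=18  (c history now [(5, 37), (10, 34), (12, 23), (13, 22), (14, 18)])
READ c @v14: history=[(5, 37), (10, 34), (12, 23), (13, 22), (14, 18)] -> pick v14 -> 18
READ c @v12: history=[(5, 37), (10, 34), (12, 23), (13, 22), (14, 18)] -> pick v12 -> 23
v15: WRITE a=26  (a history now [(6, 16), (7, 33), (11, 19), (15, 26)])
v16: WRITE a=29  (a history now [(6, 16), (7, 33), (11, 19), (15, 26), (16, 29)])

Answer: NONE
NONE
NONE
NONE
NONE
NONE
29
19
42
18
23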